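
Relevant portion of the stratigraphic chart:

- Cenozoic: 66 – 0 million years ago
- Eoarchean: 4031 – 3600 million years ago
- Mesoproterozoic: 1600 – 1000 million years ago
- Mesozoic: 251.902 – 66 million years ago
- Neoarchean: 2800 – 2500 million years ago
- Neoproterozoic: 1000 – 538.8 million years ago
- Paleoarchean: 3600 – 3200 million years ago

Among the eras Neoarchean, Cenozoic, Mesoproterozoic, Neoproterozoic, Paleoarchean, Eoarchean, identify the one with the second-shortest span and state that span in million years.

Durations: Neoarchean 300; Cenozoic 66; Mesoproterozoic 600; Neoproterozoic 461.2; Paleoarchean 400; Eoarchean 431 Myr.
Sorted shortest-first: Cenozoic (66), Neoarchean (300), Paleoarchean (400), Eoarchean (431), Neoproterozoic (461.2), Mesoproterozoic (600).
The second shortest is Neoarchean at 300 Myr.

Neoarchean, 300 million years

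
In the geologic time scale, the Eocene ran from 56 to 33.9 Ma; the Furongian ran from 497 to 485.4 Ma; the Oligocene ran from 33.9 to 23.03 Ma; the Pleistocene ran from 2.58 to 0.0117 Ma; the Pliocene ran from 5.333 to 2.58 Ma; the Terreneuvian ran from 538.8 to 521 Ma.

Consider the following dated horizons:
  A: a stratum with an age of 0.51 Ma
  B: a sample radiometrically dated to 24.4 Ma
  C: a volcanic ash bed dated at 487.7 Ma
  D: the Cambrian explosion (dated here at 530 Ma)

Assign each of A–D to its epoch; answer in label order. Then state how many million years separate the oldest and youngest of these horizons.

Match each age against the start–end ranges in the excerpt: A = 0.51 Ma → Pleistocene (2.58–0.0117); B = 24.4 Ma → Oligocene (33.9–23.03); C = 487.7 Ma → Furongian (497–485.4); D = 530 Ma → Terreneuvian (538.8–521).
The largest age is 530 Ma and the smallest is 0.51 Ma; their difference is 529.49 Myr.

A — Pleistocene; B — Oligocene; C — Furongian; D — Terreneuvian; span 529.49 million years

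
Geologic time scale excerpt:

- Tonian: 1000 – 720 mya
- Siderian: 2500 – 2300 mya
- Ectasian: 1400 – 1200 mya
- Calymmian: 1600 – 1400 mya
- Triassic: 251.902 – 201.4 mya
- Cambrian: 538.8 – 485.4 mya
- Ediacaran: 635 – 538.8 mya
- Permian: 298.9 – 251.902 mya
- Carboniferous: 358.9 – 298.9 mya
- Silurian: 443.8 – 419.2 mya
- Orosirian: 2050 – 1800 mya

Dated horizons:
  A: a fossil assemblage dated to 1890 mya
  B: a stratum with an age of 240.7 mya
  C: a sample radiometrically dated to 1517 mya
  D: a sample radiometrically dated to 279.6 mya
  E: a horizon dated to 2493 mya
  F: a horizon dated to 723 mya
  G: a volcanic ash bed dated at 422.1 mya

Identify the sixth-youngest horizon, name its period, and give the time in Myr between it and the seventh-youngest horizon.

A, in the Orosirian; 603 million years to E

Sorted youngest-first by Ma: B (240.7), D (279.6), G (422.1), F (723), C (1517), A (1890), E (2493).
The sixth youngest is A at 1890 Ma, which lies in 2050–1800 Ma: the Orosirian.
The seventh youngest is E at 2493 Ma; separation = |1890 − 2493| = 603 Myr.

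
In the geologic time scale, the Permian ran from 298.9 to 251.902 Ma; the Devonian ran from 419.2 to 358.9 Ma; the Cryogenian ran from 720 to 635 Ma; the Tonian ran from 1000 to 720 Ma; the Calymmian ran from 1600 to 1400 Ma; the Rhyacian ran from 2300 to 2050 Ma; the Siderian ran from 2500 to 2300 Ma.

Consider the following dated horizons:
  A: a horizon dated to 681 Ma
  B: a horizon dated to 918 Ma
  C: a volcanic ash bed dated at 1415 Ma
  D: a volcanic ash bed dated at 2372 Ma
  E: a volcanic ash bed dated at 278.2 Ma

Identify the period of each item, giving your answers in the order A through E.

A: 681 Ma lies in 720–635 Ma, so Cryogenian.
B: 918 Ma lies in 1000–720 Ma, so Tonian.
C: 1415 Ma lies in 1600–1400 Ma, so Calymmian.
D: 2372 Ma lies in 2500–2300 Ma, so Siderian.
E: 278.2 Ma lies in 298.9–251.902 Ma, so Permian.

A — Cryogenian; B — Tonian; C — Calymmian; D — Siderian; E — Permian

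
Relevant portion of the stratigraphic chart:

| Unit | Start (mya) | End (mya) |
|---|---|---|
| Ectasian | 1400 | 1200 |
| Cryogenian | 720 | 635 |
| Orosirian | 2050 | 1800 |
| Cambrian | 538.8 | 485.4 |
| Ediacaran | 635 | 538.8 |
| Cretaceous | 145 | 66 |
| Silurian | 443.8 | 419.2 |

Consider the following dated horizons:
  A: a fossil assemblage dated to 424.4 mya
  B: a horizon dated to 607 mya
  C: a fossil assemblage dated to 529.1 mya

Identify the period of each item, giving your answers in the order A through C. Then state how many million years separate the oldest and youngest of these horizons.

Match each age against the start–end ranges in the excerpt: A = 424.4 Ma → Silurian (443.8–419.2); B = 607 Ma → Ediacaran (635–538.8); C = 529.1 Ma → Cambrian (538.8–485.4).
The largest age is 607 Ma and the smallest is 424.4 Ma; their difference is 182.6 Myr.

A — Silurian; B — Ediacaran; C — Cambrian; span 182.6 million years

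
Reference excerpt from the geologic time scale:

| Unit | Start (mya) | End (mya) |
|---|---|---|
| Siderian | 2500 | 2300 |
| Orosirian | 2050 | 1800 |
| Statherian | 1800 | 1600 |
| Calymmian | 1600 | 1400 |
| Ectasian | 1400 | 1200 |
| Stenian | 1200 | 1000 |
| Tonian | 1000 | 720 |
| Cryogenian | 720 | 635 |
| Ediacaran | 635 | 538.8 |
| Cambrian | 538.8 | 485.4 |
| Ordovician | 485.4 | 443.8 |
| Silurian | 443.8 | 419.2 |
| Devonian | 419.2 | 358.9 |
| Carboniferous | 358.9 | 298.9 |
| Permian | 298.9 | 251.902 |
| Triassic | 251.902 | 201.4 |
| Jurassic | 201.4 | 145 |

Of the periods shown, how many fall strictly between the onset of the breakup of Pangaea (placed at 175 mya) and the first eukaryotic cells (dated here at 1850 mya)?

14

1850 Ma sits inside the Orosirian (2050–1800) and 175 Ma inside the Jurassic (201.4–145); neither of those is wholly between the two dates.
The listed periods lying completely between them are Statherian, Calymmian, Ectasian, Stenian, Tonian, Cryogenian, Ediacaran, Cambrian, Ordovician, Silurian, Devonian, Carboniferous, Permian, Triassic — 14 in all.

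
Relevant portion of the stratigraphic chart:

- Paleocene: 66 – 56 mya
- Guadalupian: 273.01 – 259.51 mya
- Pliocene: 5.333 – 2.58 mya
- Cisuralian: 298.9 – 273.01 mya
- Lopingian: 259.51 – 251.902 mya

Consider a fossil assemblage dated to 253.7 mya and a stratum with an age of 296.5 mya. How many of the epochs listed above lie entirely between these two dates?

296.5 Ma sits inside the Cisuralian (298.9–273.01) and 253.7 Ma inside the Lopingian (259.51–251.902); neither of those is wholly between the two dates.
The listed epochs lying completely between them are Guadalupian — 1 in all.

1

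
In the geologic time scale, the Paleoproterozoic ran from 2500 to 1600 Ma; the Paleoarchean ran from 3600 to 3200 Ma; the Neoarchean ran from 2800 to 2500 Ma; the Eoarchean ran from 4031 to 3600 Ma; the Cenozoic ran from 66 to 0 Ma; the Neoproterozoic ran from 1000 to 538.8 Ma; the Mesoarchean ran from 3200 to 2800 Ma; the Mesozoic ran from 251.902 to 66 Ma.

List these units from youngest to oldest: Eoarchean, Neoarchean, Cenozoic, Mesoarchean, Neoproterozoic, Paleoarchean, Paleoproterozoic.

Cenozoic → Neoproterozoic → Paleoproterozoic → Neoarchean → Mesoarchean → Paleoarchean → Eoarchean

Sorting by start age (ascending Ma, since larger Ma = older): Cenozoic began 66, Neoproterozoic began 1000, Paleoproterozoic began 2500, Neoarchean began 2800, Mesoarchean began 3200, Paleoarchean began 3600, Eoarchean began 4031.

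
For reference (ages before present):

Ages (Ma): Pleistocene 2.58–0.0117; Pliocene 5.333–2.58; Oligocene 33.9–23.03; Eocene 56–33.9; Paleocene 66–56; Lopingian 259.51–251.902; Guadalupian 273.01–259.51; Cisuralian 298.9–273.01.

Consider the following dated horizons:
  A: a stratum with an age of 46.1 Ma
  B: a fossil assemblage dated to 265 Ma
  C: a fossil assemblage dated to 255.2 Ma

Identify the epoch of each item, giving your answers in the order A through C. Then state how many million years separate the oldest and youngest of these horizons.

A: 46.1 Ma lies in 56–33.9 Ma, so Eocene.
B: 265 Ma lies in 273.01–259.51 Ma, so Guadalupian.
C: 255.2 Ma lies in 259.51–251.902 Ma, so Lopingian.
Oldest = 265 Ma, youngest = 46.1 Ma → span 218.9 Myr.

A — Eocene; B — Guadalupian; C — Lopingian; span 218.9 million years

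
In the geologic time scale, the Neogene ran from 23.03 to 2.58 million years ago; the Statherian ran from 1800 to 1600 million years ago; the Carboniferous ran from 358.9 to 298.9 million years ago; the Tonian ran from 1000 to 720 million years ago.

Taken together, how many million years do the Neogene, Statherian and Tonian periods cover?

Duration is start − end for each: (23.03 − 2.58) + (1800 − 1600) + (1000 − 720).
That is 20.45 + 200 + 280, which totals 500.45 million years.

500.45 million years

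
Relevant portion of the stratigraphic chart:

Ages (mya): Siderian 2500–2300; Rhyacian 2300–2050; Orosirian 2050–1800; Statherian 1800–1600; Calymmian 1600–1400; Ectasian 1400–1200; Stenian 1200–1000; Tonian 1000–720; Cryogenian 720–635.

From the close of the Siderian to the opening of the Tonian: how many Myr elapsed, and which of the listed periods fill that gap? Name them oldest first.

1300 million years; Rhyacian, Orosirian, Statherian, Calymmian, Ectasian, Stenian

The Siderian closes at 2300 Ma and the Tonian opens at 1000 Ma, so the interval is 2300 − 1000 = 1300 Myr.
A period fits inside if it starts at or after 2300 Ma and ends at or before 1000 Ma; oldest first that gives Rhyacian, Orosirian, Statherian, Calymmian, Ectasian, Stenian.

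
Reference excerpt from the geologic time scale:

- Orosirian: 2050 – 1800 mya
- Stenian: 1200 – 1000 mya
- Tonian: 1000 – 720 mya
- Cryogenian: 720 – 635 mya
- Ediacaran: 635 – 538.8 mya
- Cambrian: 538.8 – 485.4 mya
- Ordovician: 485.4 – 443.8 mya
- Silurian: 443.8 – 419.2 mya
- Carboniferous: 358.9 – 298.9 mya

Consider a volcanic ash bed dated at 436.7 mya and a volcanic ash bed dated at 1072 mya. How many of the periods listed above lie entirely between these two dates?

The older date is 1072 Ma and the younger is 436.7 Ma.
Periods with start < 1072 and end > 436.7 Ma: Tonian (1000–720), Cryogenian (720–635), Ediacaran (635–538.8), Cambrian (538.8–485.4), Ordovician (485.4–443.8).
That is 5 complete periods.

5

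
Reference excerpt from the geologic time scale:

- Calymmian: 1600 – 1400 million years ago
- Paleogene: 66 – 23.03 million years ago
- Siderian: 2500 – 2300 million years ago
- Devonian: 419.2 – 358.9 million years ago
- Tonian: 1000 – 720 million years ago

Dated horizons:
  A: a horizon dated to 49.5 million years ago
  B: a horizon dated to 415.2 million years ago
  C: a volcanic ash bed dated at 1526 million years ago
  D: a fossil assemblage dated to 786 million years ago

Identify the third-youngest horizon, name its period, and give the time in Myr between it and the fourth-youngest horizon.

D, in the Tonian; 740 million years to C

Smaller Ma means younger, so youngest first: A 49.5 < B 415.2 < D 786 < C 1526.
Counting 3 along gives D (786 Ma); the excerpt puts that inside the Tonian, 1000–720 Ma.
Next in line is C (1526 Ma), and 1526 − 786 = 740 Myr.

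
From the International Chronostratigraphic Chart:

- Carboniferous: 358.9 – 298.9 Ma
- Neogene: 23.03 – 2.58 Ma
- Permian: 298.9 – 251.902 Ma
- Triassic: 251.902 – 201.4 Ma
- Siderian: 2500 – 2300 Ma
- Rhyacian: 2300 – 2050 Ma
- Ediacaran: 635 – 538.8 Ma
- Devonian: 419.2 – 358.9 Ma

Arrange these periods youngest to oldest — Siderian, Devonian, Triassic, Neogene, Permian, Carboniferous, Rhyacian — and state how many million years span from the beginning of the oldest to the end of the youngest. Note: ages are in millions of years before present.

From the excerpt: Siderian 2500–2300; Devonian 419.2–358.9; Triassic 251.902–201.4; Neogene 23.03–2.58; Permian 298.9–251.902; Carboniferous 358.9–298.9; Rhyacian 2300–2050 (Ma).
Larger Ma is earlier, so the oldest is Siderian and the youngest is Neogene; youngest to oldest: Neogene, Triassic, Permian, Carboniferous, Devonian, Rhyacian, Siderian.
Oldest start 2500 minus youngest end 2.58 gives 2497.42 Myr overall.

Neogene → Triassic → Permian → Carboniferous → Devonian → Rhyacian → Siderian; total span 2497.42 Myr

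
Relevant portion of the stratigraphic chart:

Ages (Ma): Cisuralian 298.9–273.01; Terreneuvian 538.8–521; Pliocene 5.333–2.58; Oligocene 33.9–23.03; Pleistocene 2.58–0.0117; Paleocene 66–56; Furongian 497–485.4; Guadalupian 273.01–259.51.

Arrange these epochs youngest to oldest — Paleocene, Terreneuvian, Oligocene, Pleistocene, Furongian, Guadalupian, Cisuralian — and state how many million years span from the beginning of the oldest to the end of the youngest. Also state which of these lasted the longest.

Pleistocene → Oligocene → Paleocene → Guadalupian → Cisuralian → Furongian → Terreneuvian; total span 538.7883 Myr; longest is Cisuralian

Start ages (Ma): Terreneuvian 538.8, Furongian 497, Cisuralian 298.9, Guadalupian 273.01, Paleocene 66, Oligocene 33.9, Pleistocene 2.58.
Ordered youngest to oldest: Pleistocene, Oligocene, Paleocene, Guadalupian, Cisuralian, Furongian, Terreneuvian.
Span = 538.8 − 0.0117 = 538.7883 Myr.
Durations: Oligocene 10.87, Terreneuvian 17.8, Furongian 11.6, Paleocene 10, Cisuralian 25.89, Guadalupian 13.5, Pleistocene 2.5683 → longest is Cisuralian (25.89 Myr).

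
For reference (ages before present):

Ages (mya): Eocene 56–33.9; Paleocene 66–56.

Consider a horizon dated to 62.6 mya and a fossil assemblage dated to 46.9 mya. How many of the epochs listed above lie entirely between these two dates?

0

Checking each listed span, none has both start < 62.6 Ma and end > 46.9 Ma — every epoch straddles one of the two dates or lies outside them — so the count is 0.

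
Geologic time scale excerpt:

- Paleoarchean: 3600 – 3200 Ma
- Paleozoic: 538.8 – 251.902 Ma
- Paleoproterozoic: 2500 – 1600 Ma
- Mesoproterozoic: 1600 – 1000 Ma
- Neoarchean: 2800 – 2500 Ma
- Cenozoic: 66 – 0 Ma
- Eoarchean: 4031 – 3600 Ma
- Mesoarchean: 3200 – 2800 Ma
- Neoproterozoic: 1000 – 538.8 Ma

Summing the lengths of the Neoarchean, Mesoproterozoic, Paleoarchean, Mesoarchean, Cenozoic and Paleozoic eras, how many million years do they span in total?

2052.898 million years

Duration is start − end for each: (2800 − 2500) + (1600 − 1000) + (3600 − 3200) + (3200 − 2800) + (66 − 0) + (538.8 − 251.902).
That is 300 + 600 + 400 + 400 + 66 + 286.898, which totals 2052.898 million years.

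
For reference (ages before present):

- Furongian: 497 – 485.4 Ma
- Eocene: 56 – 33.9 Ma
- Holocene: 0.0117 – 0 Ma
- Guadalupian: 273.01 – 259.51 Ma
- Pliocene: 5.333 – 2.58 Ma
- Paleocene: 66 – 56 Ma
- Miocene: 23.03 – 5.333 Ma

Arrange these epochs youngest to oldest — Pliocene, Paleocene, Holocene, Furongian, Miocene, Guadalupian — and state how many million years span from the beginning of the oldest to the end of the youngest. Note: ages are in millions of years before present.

Start ages (Ma): Furongian 497, Guadalupian 273.01, Paleocene 66, Miocene 23.03, Pliocene 5.333, Holocene 0.0117.
Ordered youngest to oldest: Holocene, Pliocene, Miocene, Paleocene, Guadalupian, Furongian.
Span = 497 − 0 = 497 Myr.

Holocene, Pliocene, Miocene, Paleocene, Guadalupian, Furongian; total span 497 Myr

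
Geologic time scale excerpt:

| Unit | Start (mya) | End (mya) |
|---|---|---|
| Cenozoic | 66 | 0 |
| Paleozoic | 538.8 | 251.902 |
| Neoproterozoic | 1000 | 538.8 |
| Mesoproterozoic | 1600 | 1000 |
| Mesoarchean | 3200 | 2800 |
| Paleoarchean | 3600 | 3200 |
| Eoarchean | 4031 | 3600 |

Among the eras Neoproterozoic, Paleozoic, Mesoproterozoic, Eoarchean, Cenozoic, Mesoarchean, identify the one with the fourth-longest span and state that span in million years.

Durations: Neoproterozoic 461.2; Paleozoic 286.898; Mesoproterozoic 600; Eoarchean 431; Cenozoic 66; Mesoarchean 400 Myr.
Sorted longest-first: Mesoproterozoic (600), Neoproterozoic (461.2), Eoarchean (431), Mesoarchean (400), Paleozoic (286.898), Cenozoic (66).
The fourth longest is Mesoarchean at 400 Myr.

Mesoarchean, 400 million years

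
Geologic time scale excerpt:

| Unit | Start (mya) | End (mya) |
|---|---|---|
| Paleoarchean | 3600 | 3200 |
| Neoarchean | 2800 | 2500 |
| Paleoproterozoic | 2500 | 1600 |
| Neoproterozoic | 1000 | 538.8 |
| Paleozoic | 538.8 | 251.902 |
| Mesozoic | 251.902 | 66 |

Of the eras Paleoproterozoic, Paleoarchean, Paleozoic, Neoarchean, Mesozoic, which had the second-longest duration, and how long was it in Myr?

Paleoarchean, 400 million years

Durations: Paleoproterozoic 900; Paleoarchean 400; Paleozoic 286.898; Neoarchean 300; Mesozoic 185.902 Myr.
Sorted longest-first: Paleoproterozoic (900), Paleoarchean (400), Neoarchean (300), Paleozoic (286.898), Mesozoic (185.902).
The second longest is Paleoarchean at 400 Myr.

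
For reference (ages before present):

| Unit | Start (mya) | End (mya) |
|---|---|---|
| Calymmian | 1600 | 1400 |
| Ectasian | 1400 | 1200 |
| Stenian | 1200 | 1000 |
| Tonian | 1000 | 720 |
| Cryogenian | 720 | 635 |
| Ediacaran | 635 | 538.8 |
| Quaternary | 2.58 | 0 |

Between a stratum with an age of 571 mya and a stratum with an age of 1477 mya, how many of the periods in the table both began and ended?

The older date is 1477 Ma and the younger is 571 Ma.
Periods with start < 1477 and end > 571 Ma: Ectasian (1400–1200), Stenian (1200–1000), Tonian (1000–720), Cryogenian (720–635).
That is 4 complete periods.

4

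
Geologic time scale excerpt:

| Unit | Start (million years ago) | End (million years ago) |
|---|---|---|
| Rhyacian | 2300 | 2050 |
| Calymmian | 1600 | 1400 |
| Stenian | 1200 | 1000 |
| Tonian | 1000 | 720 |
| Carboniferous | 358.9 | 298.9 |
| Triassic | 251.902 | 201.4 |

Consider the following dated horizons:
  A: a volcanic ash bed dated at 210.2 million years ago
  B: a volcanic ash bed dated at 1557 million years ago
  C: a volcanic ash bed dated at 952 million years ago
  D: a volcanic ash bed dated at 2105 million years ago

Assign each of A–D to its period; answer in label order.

A: 210.2 Ma lies in 251.902–201.4 Ma, so Triassic.
B: 1557 Ma lies in 1600–1400 Ma, so Calymmian.
C: 952 Ma lies in 1000–720 Ma, so Tonian.
D: 2105 Ma lies in 2300–2050 Ma, so Rhyacian.

A — Triassic; B — Calymmian; C — Tonian; D — Rhyacian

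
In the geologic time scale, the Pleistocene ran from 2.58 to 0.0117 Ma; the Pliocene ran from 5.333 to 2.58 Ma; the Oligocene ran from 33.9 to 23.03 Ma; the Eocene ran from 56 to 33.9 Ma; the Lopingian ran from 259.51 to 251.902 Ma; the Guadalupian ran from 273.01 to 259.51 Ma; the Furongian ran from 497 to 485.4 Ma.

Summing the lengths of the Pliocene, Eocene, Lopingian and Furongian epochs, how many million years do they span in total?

Each duration: Pliocene = 2.753; Eocene = 22.1; Lopingian = 7.608; Furongian = 11.6.
Sum: 2.753 + 22.1 + 7.608 + 11.6 = 44.061 Myr.

44.061 million years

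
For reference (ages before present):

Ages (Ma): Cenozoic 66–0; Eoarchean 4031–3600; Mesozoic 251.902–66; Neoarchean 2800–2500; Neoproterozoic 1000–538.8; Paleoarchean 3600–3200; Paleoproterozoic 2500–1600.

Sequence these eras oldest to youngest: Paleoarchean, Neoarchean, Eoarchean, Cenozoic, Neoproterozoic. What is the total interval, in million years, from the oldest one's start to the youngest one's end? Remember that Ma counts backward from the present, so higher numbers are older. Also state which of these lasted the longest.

Eoarchean → Paleoarchean → Neoarchean → Neoproterozoic → Cenozoic; total span 4031 Myr; longest is Neoproterozoic

From the excerpt: Paleoarchean 3600–3200; Neoarchean 2800–2500; Eoarchean 4031–3600; Cenozoic 66–0; Neoproterozoic 1000–538.8 (Ma).
Larger Ma is earlier, so the oldest is Eoarchean and the youngest is Cenozoic; oldest to youngest: Eoarchean, Paleoarchean, Neoarchean, Neoproterozoic, Cenozoic.
Oldest start 4031 minus youngest end 0 gives 4031 Myr overall.
Individual lengths (start − end): Eoarchean 431; Paleoarchean 400; Cenozoic 66; Neoarchean 300; Neoproterozoic 461.2. The largest is Neoproterozoic at 461.2 Myr.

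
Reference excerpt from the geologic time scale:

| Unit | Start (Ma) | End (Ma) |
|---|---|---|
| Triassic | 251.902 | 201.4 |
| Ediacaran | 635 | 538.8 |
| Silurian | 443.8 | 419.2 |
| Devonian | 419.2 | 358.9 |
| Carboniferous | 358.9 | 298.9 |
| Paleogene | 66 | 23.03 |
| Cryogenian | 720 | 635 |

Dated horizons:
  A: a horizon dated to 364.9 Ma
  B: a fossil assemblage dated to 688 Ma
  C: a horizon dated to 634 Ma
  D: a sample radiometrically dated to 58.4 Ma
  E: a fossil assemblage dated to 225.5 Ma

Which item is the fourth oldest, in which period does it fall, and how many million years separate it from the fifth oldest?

Larger Ma means older, so oldest first: B 688 > C 634 > A 364.9 > E 225.5 > D 58.4.
Counting 4 along gives E (225.5 Ma); the excerpt puts that inside the Triassic, 251.902–201.4 Ma.
Next in line is D (58.4 Ma), and 225.5 − 58.4 = 167.1 Myr.

E, in the Triassic; 167.1 million years to D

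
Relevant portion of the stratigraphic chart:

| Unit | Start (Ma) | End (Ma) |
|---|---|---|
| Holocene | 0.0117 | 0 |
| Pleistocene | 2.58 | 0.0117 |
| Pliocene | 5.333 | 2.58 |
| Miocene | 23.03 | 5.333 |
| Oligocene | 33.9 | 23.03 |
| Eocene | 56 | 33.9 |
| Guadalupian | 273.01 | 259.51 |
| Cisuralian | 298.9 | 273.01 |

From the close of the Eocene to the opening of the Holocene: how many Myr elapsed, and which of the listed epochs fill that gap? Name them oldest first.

The Eocene closes at 33.9 Ma and the Holocene opens at 0.0117 Ma, so the interval is 33.9 − 0.0117 = 33.8883 Myr.
An epoch fits inside if it starts at or after 33.9 Ma and ends at or before 0.0117 Ma; oldest first that gives Oligocene, Miocene, Pliocene, Pleistocene.

33.8883 million years; Oligocene, Miocene, Pliocene, Pleistocene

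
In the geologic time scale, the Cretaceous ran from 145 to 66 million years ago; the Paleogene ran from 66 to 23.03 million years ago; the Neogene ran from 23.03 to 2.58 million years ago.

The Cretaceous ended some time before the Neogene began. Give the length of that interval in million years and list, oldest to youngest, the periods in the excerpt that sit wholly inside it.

The Cretaceous closes at 66 Ma and the Neogene opens at 23.03 Ma, so the interval is 66 − 23.03 = 42.97 Myr.
A period fits inside if it starts at or after 66 Ma and ends at or before 23.03 Ma; oldest first that gives Paleogene.

42.97 million years; Paleogene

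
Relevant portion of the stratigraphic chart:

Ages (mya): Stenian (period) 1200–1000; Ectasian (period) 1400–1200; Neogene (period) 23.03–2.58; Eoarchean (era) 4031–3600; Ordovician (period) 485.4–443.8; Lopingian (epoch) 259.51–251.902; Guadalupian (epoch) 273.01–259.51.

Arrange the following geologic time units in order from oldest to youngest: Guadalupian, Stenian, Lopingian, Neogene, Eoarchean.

The oldest of these is Eoarchean (starts 4031 Ma) and the youngest is Neogene (ends 2.58 Ma).
In between, by decreasing start age: Stenian (1200), Guadalupian (273.01), Lopingian (259.51).

Eoarchean, then Stenian, then Guadalupian, then Lopingian, then Neogene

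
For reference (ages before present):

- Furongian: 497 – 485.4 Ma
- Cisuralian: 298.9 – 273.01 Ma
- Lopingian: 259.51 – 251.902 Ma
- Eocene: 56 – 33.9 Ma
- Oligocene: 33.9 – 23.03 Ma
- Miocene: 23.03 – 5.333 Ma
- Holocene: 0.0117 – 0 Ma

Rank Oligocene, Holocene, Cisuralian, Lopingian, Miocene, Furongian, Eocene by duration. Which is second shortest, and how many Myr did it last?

Start − end for each: Oligocene 33.9 − 23.03 = 10.87; Holocene 0.0117 − 0 = 0.0117; Cisuralian 298.9 − 273.01 = 25.89; Lopingian 259.51 − 251.902 = 7.608; Miocene 23.03 − 5.333 = 17.697; Furongian 497 − 485.4 = 11.6; Eocene 56 − 33.9 = 22.1.
Ranking these from shortest: Holocene < Lopingian < Oligocene < Furongian < Miocene < Eocene < Cisuralian.
Position 2 in that ranking is Lopingian, which lasted 7.608 Myr.

Lopingian, 7.608 million years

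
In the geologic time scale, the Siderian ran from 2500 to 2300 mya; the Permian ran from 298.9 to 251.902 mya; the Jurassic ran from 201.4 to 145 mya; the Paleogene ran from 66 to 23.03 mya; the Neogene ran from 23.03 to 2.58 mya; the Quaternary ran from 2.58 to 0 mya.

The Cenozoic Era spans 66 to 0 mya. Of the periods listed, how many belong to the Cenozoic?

Periods inside 66–0 Ma: Paleogene, Neogene, Quaternary — 3 in total.

3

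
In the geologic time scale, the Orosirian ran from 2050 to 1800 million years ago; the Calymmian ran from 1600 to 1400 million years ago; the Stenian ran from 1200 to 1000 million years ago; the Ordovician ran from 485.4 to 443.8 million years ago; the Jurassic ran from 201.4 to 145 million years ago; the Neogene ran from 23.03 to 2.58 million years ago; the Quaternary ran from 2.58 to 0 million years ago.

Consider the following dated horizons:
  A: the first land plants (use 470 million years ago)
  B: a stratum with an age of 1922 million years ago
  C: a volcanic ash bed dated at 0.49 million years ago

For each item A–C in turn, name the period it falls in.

A: 470 Ma lies in 485.4–443.8 Ma, so Ordovician.
B: 1922 Ma lies in 2050–1800 Ma, so Orosirian.
C: 0.49 Ma lies in 2.58–0 Ma, so Quaternary.

A — Ordovician; B — Orosirian; C — Quaternary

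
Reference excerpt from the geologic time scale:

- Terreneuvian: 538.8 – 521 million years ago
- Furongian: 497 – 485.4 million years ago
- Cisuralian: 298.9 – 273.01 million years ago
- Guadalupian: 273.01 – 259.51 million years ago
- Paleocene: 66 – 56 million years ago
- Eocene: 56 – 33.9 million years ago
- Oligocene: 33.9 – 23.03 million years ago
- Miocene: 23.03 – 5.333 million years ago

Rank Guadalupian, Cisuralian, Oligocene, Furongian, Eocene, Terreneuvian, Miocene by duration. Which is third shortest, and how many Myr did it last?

Guadalupian, 13.5 million years

Start − end for each: Guadalupian 273.01 − 259.51 = 13.5; Cisuralian 298.9 − 273.01 = 25.89; Oligocene 33.9 − 23.03 = 10.87; Furongian 497 − 485.4 = 11.6; Eocene 56 − 33.9 = 22.1; Terreneuvian 538.8 − 521 = 17.8; Miocene 23.03 − 5.333 = 17.697.
Ranking these from shortest: Oligocene < Furongian < Guadalupian < Miocene < Terreneuvian < Eocene < Cisuralian.
Position 3 in that ranking is Guadalupian, which lasted 13.5 Myr.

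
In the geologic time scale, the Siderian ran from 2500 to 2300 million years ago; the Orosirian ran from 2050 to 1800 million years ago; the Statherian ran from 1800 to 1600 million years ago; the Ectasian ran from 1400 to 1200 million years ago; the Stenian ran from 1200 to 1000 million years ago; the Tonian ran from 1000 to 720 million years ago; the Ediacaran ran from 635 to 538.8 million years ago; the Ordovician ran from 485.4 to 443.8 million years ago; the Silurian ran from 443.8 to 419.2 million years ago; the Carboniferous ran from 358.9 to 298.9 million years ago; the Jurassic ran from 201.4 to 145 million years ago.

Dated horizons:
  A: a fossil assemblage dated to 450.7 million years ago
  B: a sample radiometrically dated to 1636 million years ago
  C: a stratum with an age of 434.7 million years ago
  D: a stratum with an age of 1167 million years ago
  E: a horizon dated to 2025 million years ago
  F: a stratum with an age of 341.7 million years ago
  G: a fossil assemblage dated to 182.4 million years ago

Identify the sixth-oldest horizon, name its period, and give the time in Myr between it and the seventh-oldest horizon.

F, in the Carboniferous; 159.3 million years to G

Larger Ma means older, so oldest first: E 2025 > B 1636 > D 1167 > A 450.7 > C 434.7 > F 341.7 > G 182.4.
Counting 6 along gives F (341.7 Ma); the excerpt puts that inside the Carboniferous, 358.9–298.9 Ma.
Next in line is G (182.4 Ma), and 341.7 − 182.4 = 159.3 Myr.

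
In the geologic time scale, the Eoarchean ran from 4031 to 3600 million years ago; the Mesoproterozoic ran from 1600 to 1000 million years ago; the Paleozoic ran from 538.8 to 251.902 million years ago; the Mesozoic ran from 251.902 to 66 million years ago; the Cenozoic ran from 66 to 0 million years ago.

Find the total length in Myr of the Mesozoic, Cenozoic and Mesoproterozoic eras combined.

851.902 million years

Each duration: Mesozoic = 185.902; Cenozoic = 66; Mesoproterozoic = 600.
Sum: 185.902 + 66 + 600 = 851.902 Myr.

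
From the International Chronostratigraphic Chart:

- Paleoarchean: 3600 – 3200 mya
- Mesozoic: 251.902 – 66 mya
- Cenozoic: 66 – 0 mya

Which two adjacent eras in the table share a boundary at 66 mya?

The Mesozoic ends at 66 mya and the Cenozoic begins at 66 mya, so they share that boundary.

Mesozoic and Cenozoic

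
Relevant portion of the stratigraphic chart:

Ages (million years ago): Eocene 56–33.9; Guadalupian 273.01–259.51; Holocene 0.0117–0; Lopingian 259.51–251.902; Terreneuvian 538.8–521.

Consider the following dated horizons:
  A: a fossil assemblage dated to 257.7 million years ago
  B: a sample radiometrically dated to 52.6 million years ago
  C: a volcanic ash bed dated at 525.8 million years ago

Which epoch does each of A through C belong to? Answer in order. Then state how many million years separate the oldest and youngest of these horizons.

Match each age against the start–end ranges in the excerpt: A = 257.7 Ma → Lopingian (259.51–251.902); B = 52.6 Ma → Eocene (56–33.9); C = 525.8 Ma → Terreneuvian (538.8–521).
The largest age is 525.8 Ma and the smallest is 52.6 Ma; their difference is 473.2 Myr.

A — Lopingian; B — Eocene; C — Terreneuvian; span 473.2 million years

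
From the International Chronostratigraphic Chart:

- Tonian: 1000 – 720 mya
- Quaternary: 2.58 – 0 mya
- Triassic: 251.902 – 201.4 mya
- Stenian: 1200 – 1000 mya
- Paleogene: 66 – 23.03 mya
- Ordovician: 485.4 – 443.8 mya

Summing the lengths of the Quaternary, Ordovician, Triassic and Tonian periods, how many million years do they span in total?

Each duration: Quaternary = 2.58; Ordovician = 41.6; Triassic = 50.502; Tonian = 280.
Sum: 2.58 + 41.6 + 50.502 + 280 = 374.682 Myr.

374.682 million years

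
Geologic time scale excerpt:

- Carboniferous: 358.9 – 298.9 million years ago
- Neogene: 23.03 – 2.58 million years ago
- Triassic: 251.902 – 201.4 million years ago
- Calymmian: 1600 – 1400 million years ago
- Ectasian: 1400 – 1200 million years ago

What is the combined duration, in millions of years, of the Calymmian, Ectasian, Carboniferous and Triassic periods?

510.502 million years

Each duration: Calymmian = 200; Ectasian = 200; Carboniferous = 60; Triassic = 50.502.
Sum: 200 + 200 + 60 + 50.502 = 510.502 Myr.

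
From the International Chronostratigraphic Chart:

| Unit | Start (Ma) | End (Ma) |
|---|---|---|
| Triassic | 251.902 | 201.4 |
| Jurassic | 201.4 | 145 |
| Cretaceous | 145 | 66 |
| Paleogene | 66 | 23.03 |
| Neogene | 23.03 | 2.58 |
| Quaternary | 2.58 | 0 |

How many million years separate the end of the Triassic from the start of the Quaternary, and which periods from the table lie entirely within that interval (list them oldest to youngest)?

End of Triassic = 201.4 Ma; start of Quaternary = 2.58 Ma.
Gap = 201.4 − 2.58 = 198.82 Myr.
Periods wholly inside 201.4–2.58 Ma: Jurassic (201.4–145), Cretaceous (145–66), Paleogene (66–23.03), Neogene (23.03–2.58).

198.82 million years; Jurassic, Cretaceous, Paleogene, Neogene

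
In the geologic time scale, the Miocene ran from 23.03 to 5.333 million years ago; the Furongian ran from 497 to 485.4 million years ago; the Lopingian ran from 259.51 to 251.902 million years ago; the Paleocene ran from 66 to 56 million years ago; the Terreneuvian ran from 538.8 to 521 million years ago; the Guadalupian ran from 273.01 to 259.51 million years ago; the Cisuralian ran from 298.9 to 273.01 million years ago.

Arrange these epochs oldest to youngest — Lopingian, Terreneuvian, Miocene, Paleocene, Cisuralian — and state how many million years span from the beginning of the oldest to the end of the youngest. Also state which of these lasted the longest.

Start ages (Ma): Terreneuvian 538.8, Cisuralian 298.9, Lopingian 259.51, Paleocene 66, Miocene 23.03.
Ordered oldest to youngest: Terreneuvian, Cisuralian, Lopingian, Paleocene, Miocene.
Span = 538.8 − 5.333 = 533.467 Myr.
Durations: Paleocene 10, Miocene 17.697, Lopingian 7.608, Cisuralian 25.89, Terreneuvian 17.8 → longest is Cisuralian (25.89 Myr).

Terreneuvian → Cisuralian → Lopingian → Paleocene → Miocene; total span 533.467 Myr; longest is Cisuralian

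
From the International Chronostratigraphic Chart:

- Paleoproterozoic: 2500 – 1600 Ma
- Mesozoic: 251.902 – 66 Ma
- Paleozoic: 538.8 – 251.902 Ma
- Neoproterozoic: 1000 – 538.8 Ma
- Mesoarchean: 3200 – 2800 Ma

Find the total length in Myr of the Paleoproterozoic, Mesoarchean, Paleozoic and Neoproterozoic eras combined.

2048.098 million years

Each duration: Paleoproterozoic = 900; Mesoarchean = 400; Paleozoic = 286.898; Neoproterozoic = 461.2.
Sum: 900 + 400 + 286.898 + 461.2 = 2048.098 Myr.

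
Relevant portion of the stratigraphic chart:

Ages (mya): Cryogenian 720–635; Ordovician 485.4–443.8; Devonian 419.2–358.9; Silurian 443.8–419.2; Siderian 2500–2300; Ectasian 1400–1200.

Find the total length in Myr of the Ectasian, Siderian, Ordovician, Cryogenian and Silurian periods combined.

Duration is start − end for each: (1400 − 1200) + (2500 − 2300) + (485.4 − 443.8) + (720 − 635) + (443.8 − 419.2).
That is 200 + 200 + 41.6 + 85 + 24.6, which totals 551.2 million years.

551.2 million years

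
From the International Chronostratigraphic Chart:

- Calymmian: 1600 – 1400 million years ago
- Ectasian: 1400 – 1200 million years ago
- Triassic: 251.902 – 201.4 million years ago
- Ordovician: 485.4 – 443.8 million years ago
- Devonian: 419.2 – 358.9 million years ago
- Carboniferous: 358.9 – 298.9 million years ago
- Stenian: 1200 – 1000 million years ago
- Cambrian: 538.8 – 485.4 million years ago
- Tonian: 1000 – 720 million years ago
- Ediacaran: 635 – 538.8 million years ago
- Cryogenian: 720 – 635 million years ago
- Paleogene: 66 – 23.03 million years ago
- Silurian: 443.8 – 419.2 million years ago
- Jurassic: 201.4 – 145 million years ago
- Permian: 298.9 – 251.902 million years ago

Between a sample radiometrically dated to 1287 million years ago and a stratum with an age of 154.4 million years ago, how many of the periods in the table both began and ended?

The older date is 1287 Ma and the younger is 154.4 Ma.
Periods with start < 1287 and end > 154.4 Ma: Stenian (1200–1000), Tonian (1000–720), Cryogenian (720–635), Ediacaran (635–538.8), Cambrian (538.8–485.4), Ordovician (485.4–443.8), Silurian (443.8–419.2), Devonian (419.2–358.9), Carboniferous (358.9–298.9), Permian (298.9–251.902), Triassic (251.902–201.4).
That is 11 complete periods.

11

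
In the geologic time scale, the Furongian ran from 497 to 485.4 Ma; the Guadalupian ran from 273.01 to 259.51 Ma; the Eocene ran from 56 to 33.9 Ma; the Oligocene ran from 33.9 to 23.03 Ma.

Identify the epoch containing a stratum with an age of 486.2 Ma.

Furongian

486.2 Ma lies between 497 and 485.4 Ma, so it falls in the Furongian.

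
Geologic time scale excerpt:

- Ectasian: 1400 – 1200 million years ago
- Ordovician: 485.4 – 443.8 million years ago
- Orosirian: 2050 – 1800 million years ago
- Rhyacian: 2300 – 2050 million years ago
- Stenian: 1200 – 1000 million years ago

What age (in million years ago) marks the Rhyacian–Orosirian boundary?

The Rhyacian ends and the Orosirian begins at 2050 million years ago.

2050 million years ago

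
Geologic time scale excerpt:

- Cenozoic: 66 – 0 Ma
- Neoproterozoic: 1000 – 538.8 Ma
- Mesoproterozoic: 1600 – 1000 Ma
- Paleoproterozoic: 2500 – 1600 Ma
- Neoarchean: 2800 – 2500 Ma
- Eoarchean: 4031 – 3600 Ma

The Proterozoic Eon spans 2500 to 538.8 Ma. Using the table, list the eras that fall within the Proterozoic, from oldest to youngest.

Paleoproterozoic, Mesoproterozoic, Neoproterozoic

Eras with both bounds inside 2500–538.8 Ma: Paleoproterozoic (2500–1600), Mesoproterozoic (1600–1000), Neoproterozoic (1000–538.8).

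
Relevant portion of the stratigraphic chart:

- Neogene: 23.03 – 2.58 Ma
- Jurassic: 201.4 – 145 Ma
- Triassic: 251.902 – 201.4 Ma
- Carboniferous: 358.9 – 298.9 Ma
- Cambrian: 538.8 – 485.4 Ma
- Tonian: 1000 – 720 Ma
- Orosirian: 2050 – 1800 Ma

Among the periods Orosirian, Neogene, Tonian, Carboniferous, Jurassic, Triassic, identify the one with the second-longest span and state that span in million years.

Start − end for each: Orosirian 2050 − 1800 = 250; Neogene 23.03 − 2.58 = 20.45; Tonian 1000 − 720 = 280; Carboniferous 358.9 − 298.9 = 60; Jurassic 201.4 − 145 = 56.4; Triassic 251.902 − 201.4 = 50.502.
Ranking these from longest: Tonian > Orosirian > Carboniferous > Jurassic > Triassic > Neogene.
Position 2 in that ranking is Orosirian, which lasted 250 Myr.

Orosirian, 250 million years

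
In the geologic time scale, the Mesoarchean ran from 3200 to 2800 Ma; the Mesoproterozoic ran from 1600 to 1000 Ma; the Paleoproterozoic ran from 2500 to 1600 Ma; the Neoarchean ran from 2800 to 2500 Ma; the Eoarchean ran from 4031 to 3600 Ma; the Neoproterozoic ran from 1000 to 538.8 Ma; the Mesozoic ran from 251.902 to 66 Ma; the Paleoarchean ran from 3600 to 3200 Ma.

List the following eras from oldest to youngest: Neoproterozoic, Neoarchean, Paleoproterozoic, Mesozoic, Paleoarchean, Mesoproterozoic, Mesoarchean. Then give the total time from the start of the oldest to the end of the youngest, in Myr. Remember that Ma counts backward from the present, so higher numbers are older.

Start ages (Ma): Paleoarchean 3600, Mesoarchean 3200, Neoarchean 2800, Paleoproterozoic 2500, Mesoproterozoic 1600, Neoproterozoic 1000, Mesozoic 251.902.
Ordered oldest to youngest: Paleoarchean, Mesoarchean, Neoarchean, Paleoproterozoic, Mesoproterozoic, Neoproterozoic, Mesozoic.
Span = 3600 − 66 = 3534 Myr.

Paleoarchean → Mesoarchean → Neoarchean → Paleoproterozoic → Mesoproterozoic → Neoproterozoic → Mesozoic; total span 3534 Myr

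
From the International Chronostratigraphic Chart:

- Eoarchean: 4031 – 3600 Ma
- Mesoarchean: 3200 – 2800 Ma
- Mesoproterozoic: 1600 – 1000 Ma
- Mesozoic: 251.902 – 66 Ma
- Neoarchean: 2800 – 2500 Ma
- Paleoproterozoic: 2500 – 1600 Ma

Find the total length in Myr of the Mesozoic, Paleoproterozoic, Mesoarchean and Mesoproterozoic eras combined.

2085.902 million years

Each duration: Mesozoic = 185.902; Paleoproterozoic = 900; Mesoarchean = 400; Mesoproterozoic = 600.
Sum: 185.902 + 900 + 400 + 600 = 2085.902 Myr.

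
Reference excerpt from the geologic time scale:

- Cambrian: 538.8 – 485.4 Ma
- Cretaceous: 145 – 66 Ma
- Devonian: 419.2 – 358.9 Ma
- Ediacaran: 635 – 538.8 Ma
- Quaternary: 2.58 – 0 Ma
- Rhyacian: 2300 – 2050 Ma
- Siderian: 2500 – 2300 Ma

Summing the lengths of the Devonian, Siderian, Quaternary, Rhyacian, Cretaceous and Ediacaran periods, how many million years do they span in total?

Each duration: Devonian = 60.3; Siderian = 200; Quaternary = 2.58; Rhyacian = 250; Cretaceous = 79; Ediacaran = 96.2.
Sum: 60.3 + 200 + 2.58 + 250 + 79 + 96.2 = 688.08 Myr.

688.08 million years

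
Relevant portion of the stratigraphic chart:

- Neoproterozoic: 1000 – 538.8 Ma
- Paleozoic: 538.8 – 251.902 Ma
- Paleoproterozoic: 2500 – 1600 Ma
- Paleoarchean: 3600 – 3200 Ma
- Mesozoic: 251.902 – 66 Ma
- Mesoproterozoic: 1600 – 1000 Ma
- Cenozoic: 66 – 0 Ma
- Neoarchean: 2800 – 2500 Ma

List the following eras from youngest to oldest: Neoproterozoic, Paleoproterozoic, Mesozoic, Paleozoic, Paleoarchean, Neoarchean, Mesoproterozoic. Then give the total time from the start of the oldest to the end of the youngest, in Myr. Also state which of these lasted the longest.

Mesozoic, Paleozoic, Neoproterozoic, Mesoproterozoic, Paleoproterozoic, Neoarchean, Paleoarchean; total span 3534 Myr; longest is Paleoproterozoic

From the excerpt: Neoproterozoic 1000–538.8; Paleoproterozoic 2500–1600; Mesozoic 251.902–66; Paleozoic 538.8–251.902; Paleoarchean 3600–3200; Neoarchean 2800–2500; Mesoproterozoic 1600–1000 (Ma).
Larger Ma is earlier, so the oldest is Paleoarchean and the youngest is Mesozoic; youngest to oldest: Mesozoic, Paleozoic, Neoproterozoic, Mesoproterozoic, Paleoproterozoic, Neoarchean, Paleoarchean.
Oldest start 3600 minus youngest end 66 gives 3534 Myr overall.
Individual lengths (start − end): Neoarchean 300; Mesozoic 185.902; Paleoproterozoic 900; Mesoproterozoic 600; Neoproterozoic 461.2; Paleoarchean 400; Paleozoic 286.898. The largest is Paleoproterozoic at 900 Myr.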